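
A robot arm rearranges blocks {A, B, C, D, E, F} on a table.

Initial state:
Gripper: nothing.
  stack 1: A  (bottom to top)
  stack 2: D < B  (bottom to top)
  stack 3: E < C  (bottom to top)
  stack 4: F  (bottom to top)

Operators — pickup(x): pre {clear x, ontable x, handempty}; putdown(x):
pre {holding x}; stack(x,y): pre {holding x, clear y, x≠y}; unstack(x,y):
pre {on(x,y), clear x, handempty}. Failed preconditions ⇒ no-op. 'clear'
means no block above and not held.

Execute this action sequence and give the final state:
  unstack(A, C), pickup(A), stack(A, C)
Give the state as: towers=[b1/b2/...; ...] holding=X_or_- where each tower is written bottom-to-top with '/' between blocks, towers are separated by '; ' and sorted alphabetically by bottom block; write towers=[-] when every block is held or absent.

towers=[D/B; E/C/A; F] holding=-

step 1 (unstack(A, C)) [no-op]: towers=[A; D/B; E/C; F] holding=-
step 2 (pickup(A)): towers=[D/B; E/C; F] holding=A
step 3 (stack(A, C)): towers=[D/B; E/C/A; F] holding=-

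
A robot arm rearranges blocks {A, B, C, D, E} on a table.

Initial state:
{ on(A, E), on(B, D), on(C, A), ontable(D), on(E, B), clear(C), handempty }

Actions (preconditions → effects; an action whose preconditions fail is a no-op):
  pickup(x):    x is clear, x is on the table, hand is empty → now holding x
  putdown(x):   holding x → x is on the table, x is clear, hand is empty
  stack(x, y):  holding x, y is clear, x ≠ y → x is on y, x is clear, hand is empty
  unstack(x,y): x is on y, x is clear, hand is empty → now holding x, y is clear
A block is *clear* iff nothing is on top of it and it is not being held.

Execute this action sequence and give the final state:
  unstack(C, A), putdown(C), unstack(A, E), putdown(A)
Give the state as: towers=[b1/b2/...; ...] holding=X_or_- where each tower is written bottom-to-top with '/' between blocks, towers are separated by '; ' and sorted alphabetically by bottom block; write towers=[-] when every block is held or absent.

step 1 (unstack(C, A)): towers=[D/B/E/A] holding=C
step 2 (putdown(C)): towers=[C; D/B/E/A] holding=-
step 3 (unstack(A, E)): towers=[C; D/B/E] holding=A
step 4 (putdown(A)): towers=[A; C; D/B/E] holding=-

towers=[A; C; D/B/E] holding=-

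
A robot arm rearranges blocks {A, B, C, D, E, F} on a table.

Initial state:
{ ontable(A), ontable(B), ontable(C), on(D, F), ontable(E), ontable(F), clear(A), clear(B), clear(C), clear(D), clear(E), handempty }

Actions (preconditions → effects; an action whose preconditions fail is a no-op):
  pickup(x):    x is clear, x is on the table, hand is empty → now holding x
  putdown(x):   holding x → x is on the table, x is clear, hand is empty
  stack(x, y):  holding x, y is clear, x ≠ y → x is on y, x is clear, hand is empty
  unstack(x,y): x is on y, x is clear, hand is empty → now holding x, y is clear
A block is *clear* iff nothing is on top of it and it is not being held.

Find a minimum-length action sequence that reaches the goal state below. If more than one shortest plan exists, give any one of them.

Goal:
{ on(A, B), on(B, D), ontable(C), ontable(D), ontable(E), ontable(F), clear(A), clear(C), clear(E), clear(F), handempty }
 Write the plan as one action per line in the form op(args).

step 1 (unstack(D, F)): towers=[A; B; C; E; F] holding=D
step 2 (putdown(D)): towers=[A; B; C; D; E; F] holding=-
step 3 (pickup(B)): towers=[A; C; D; E; F] holding=B
step 4 (stack(B, D)): towers=[A; C; D/B; E; F] holding=-
step 5 (pickup(A)): towers=[C; D/B; E; F] holding=A
step 6 (stack(A, B)): towers=[C; D/B/A; E; F] holding=-
goal check: towers=[C; D/B/A; E; F] holding=- — reached (length 6, optimal by BFS)

unstack(D, F)
putdown(D)
pickup(B)
stack(B, D)
pickup(A)
stack(A, B)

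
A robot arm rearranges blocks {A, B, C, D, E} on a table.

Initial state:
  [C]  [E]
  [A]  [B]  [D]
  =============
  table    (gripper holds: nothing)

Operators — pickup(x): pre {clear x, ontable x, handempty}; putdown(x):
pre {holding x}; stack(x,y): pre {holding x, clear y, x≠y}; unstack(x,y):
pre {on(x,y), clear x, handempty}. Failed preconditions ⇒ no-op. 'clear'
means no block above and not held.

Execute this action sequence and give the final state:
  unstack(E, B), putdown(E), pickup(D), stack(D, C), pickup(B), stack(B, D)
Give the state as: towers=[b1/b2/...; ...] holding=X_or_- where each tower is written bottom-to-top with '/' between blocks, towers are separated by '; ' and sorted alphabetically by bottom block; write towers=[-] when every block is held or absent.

towers=[A/C/D/B; E] holding=-

step 1 (unstack(E, B)): towers=[A/C; B; D] holding=E
step 2 (putdown(E)): towers=[A/C; B; D; E] holding=-
step 3 (pickup(D)): towers=[A/C; B; E] holding=D
step 4 (stack(D, C)): towers=[A/C/D; B; E] holding=-
step 5 (pickup(B)): towers=[A/C/D; E] holding=B
step 6 (stack(B, D)): towers=[A/C/D/B; E] holding=-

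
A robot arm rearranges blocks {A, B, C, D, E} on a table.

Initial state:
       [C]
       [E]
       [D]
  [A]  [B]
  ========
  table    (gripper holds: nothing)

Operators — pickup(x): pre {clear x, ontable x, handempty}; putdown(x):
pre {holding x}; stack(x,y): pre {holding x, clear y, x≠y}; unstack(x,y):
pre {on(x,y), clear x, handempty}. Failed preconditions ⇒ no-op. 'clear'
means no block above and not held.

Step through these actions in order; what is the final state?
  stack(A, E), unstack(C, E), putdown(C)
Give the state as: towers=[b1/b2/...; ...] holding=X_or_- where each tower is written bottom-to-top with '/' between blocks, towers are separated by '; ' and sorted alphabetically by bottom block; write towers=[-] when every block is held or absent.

step 1 (stack(A, E)) [no-op]: towers=[A; B/D/E/C] holding=-
step 2 (unstack(C, E)): towers=[A; B/D/E] holding=C
step 3 (putdown(C)): towers=[A; B/D/E; C] holding=-

towers=[A; B/D/E; C] holding=-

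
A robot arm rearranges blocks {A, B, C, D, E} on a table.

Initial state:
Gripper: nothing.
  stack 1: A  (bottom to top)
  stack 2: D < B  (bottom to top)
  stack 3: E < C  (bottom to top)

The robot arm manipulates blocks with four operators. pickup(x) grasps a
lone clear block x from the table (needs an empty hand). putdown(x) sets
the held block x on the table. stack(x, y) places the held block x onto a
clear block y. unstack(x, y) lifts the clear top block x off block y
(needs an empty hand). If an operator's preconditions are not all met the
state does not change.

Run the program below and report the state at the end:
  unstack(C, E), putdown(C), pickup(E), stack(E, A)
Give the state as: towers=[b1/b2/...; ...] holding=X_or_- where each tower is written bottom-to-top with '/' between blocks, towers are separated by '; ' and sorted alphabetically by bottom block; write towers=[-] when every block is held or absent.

step 1 (unstack(C, E)): towers=[A; D/B; E] holding=C
step 2 (putdown(C)): towers=[A; C; D/B; E] holding=-
step 3 (pickup(E)): towers=[A; C; D/B] holding=E
step 4 (stack(E, A)): towers=[A/E; C; D/B] holding=-

towers=[A/E; C; D/B] holding=-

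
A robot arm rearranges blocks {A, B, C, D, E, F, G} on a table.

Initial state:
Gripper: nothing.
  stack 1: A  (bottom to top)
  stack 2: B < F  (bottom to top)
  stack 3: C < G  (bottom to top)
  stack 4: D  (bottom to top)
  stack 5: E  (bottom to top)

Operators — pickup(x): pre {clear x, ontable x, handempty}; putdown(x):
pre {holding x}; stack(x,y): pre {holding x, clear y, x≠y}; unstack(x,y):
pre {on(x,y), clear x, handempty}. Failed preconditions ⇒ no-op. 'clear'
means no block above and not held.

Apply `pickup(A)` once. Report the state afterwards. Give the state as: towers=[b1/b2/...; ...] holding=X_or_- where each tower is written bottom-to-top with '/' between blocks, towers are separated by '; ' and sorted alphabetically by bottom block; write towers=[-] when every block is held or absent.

before: towers=[A; B/F; C/G; D; E] holding=-
pre[pickup(A)]: clear(A) ok, ontable(A) ok, handempty ok
all met → apply pickup(A)
after:  towers=[B/F; C/G; D; E] holding=A

towers=[B/F; C/G; D; E] holding=A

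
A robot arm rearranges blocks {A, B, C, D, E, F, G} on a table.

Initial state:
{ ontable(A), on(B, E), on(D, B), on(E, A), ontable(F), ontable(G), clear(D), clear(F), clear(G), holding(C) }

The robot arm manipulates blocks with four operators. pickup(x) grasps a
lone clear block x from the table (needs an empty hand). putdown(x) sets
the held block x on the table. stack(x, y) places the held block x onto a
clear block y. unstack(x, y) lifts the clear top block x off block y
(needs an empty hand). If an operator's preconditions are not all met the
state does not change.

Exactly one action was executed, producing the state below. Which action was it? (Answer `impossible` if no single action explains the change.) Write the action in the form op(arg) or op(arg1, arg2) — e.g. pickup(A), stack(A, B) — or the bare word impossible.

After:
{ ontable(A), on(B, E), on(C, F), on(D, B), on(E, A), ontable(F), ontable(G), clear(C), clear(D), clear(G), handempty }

target: towers=[A/E/B/D; F/C; G] holding=-
        putdown(C) → towers=[A/E/B/D; C; F; G] holding=-
       stack(C, F) → towers=[A/E/B/D; F/C; G] holding=-  ← match
       stack(C, G) → towers=[A/E/B/D; F; G/C] holding=-
       stack(C, D) → towers=[A/E/B/D/C; F; G] holding=-

stack(C, F)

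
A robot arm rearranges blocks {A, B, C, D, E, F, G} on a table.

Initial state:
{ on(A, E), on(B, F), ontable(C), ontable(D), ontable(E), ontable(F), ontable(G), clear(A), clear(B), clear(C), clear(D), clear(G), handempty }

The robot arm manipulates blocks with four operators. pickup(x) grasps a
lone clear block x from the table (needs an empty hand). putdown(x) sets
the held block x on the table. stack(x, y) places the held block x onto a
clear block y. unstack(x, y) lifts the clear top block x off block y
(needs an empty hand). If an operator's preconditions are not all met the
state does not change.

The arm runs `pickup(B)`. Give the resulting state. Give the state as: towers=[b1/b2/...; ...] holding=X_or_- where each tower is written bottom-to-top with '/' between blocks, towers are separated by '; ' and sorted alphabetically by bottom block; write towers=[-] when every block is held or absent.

towers=[C; D; E/A; F/B; G] holding=-

before: towers=[C; D; E/A; F/B; G] holding=-
pre[pickup(B)]: clear(B) yes, ontable(B) no, handempty yes
ontable(B) unmet → pickup(B) is a no-op
after:  towers=[C; D; E/A; F/B; G] holding=-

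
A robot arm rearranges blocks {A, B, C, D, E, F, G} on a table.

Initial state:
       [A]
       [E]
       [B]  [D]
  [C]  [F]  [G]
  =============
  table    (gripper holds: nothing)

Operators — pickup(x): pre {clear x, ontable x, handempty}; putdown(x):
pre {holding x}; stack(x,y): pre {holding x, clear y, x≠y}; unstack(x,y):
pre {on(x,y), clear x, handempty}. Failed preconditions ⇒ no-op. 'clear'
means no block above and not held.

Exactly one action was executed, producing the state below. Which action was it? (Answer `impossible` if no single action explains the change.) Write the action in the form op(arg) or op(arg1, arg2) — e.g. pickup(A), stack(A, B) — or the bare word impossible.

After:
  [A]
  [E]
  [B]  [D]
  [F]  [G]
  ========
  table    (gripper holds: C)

pickup(C)

target: towers=[F/B/E/A; G/D] holding=C
     unstack(D, G) → towers=[C; F/B/E/A; G] holding=D
     unstack(A, E) → towers=[C; F/B/E; G/D] holding=A
         pickup(C) → towers=[F/B/E/A; G/D] holding=C  ← match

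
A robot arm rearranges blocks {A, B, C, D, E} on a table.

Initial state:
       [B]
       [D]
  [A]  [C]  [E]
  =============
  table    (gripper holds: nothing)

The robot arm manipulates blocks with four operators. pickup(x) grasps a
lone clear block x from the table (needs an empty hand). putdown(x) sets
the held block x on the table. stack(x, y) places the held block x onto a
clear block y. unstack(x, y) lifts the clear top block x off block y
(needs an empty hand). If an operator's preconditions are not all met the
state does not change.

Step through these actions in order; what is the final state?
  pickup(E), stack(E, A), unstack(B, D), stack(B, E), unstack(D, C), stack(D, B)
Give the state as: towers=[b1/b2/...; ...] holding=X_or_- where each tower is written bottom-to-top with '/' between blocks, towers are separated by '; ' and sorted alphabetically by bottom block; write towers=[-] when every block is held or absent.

step 1 (pickup(E)): towers=[A; C/D/B] holding=E
step 2 (stack(E, A)): towers=[A/E; C/D/B] holding=-
step 3 (unstack(B, D)): towers=[A/E; C/D] holding=B
step 4 (stack(B, E)): towers=[A/E/B; C/D] holding=-
step 5 (unstack(D, C)): towers=[A/E/B; C] holding=D
step 6 (stack(D, B)): towers=[A/E/B/D; C] holding=-

towers=[A/E/B/D; C] holding=-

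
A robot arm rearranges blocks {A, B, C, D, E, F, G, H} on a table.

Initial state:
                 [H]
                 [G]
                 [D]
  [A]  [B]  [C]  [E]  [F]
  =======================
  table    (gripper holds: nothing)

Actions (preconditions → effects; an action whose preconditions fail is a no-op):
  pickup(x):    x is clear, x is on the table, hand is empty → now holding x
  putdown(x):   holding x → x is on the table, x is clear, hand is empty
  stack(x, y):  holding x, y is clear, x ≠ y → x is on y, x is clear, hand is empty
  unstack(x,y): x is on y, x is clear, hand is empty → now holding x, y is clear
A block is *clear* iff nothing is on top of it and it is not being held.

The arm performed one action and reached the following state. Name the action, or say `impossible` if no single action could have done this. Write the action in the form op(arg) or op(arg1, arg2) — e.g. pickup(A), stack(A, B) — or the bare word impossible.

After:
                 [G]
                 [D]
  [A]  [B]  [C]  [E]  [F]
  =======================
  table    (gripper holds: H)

target: towers=[A; B; C; E/D/G; F] holding=H
         pickup(A) → towers=[B; C; E/D/G/H; F] holding=A
     unstack(H, G) → towers=[A; B; C; E/D/G; F] holding=H  ← match
         pickup(B) → towers=[A; C; E/D/G/H; F] holding=B
         pickup(F) → towers=[A; B; C; E/D/G/H] holding=F
         pickup(C) → towers=[A; B; E/D/G/H; F] holding=C

unstack(H, G)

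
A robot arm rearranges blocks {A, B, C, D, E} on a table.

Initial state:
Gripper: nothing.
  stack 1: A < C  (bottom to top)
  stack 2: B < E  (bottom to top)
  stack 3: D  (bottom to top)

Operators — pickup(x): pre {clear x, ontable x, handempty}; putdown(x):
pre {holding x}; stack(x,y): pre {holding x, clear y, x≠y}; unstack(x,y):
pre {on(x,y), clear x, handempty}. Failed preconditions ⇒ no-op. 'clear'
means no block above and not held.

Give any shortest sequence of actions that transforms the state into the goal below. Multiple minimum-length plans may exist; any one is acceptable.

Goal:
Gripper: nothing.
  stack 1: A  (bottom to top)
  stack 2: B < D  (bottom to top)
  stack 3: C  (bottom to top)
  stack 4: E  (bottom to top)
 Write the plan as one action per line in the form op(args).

step 1 (unstack(E, B)): towers=[A/C; B; D] holding=E
step 2 (putdown(E)): towers=[A/C; B; D; E] holding=-
step 3 (pickup(D)): towers=[A/C; B; E] holding=D
step 4 (stack(D, B)): towers=[A/C; B/D; E] holding=-
step 5 (unstack(C, A)): towers=[A; B/D; E] holding=C
step 6 (putdown(C)): towers=[A; B/D; C; E] holding=-
goal check: towers=[A; B/D; C; E] holding=- — reached (length 6, optimal by BFS)

unstack(E, B)
putdown(E)
pickup(D)
stack(D, B)
unstack(C, A)
putdown(C)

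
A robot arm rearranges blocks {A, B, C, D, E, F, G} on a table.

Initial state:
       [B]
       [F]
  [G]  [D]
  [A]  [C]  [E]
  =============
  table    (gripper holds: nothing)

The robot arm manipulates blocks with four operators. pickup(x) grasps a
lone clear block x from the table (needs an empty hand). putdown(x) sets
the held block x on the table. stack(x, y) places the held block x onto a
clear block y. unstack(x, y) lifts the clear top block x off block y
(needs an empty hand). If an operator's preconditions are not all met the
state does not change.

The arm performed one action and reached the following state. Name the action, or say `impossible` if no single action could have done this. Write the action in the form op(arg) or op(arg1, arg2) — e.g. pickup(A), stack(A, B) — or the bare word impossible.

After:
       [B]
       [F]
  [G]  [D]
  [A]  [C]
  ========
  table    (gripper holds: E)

target: towers=[A/G; C/D/F/B] holding=E
     unstack(B, F) → towers=[A/G; C/D/F; E] holding=B
     unstack(G, A) → towers=[A; C/D/F/B; E] holding=G
         pickup(E) → towers=[A/G; C/D/F/B] holding=E  ← match

pickup(E)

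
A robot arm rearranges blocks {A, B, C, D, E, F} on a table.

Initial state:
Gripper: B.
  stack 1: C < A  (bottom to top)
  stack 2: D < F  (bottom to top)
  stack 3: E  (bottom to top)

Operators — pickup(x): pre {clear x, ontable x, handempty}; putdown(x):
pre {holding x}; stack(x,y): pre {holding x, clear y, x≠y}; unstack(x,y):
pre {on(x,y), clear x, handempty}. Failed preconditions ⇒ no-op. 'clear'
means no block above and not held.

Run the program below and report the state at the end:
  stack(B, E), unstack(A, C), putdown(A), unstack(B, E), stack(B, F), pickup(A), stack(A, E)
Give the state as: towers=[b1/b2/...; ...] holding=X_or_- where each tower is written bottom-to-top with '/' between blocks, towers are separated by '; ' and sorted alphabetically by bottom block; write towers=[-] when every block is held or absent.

step 1 (stack(B, E)): towers=[C/A; D/F; E/B] holding=-
step 2 (unstack(A, C)): towers=[C; D/F; E/B] holding=A
step 3 (putdown(A)): towers=[A; C; D/F; E/B] holding=-
step 4 (unstack(B, E)): towers=[A; C; D/F; E] holding=B
step 5 (stack(B, F)): towers=[A; C; D/F/B; E] holding=-
step 6 (pickup(A)): towers=[C; D/F/B; E] holding=A
step 7 (stack(A, E)): towers=[C; D/F/B; E/A] holding=-

towers=[C; D/F/B; E/A] holding=-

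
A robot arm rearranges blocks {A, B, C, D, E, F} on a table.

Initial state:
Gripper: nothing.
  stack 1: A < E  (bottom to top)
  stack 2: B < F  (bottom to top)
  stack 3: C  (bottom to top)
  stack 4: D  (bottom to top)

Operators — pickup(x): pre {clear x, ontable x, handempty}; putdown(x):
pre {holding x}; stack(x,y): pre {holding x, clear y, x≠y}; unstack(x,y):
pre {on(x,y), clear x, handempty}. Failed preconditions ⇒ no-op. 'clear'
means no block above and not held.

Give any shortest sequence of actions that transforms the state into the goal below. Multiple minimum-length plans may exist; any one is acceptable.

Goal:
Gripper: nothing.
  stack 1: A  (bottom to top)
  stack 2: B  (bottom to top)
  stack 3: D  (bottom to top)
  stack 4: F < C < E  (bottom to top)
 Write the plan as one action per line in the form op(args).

unstack(F, B)
putdown(F)
pickup(C)
stack(C, F)
unstack(E, A)
stack(E, C)

step 1 (unstack(F, B)): towers=[A/E; B; C; D] holding=F
step 2 (putdown(F)): towers=[A/E; B; C; D; F] holding=-
step 3 (pickup(C)): towers=[A/E; B; D; F] holding=C
step 4 (stack(C, F)): towers=[A/E; B; D; F/C] holding=-
step 5 (unstack(E, A)): towers=[A; B; D; F/C] holding=E
step 6 (stack(E, C)): towers=[A; B; D; F/C/E] holding=-
goal check: towers=[A; B; D; F/C/E] holding=- — reached (length 6, optimal by BFS)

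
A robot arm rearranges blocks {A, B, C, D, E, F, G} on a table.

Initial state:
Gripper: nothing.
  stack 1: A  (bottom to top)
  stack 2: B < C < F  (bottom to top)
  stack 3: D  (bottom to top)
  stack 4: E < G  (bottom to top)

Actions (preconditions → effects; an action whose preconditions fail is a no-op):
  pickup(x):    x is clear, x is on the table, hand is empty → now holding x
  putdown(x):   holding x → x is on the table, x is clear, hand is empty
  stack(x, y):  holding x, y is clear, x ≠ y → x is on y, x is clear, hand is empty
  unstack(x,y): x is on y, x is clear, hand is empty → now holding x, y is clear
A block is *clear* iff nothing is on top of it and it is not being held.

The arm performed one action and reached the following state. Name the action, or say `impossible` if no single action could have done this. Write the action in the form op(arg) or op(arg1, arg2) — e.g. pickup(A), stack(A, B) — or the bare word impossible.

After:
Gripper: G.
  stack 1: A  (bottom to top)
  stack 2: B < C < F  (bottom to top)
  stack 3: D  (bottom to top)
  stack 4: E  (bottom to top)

unstack(G, E)

target: towers=[A; B/C/F; D; E] holding=G
     unstack(F, C) → towers=[A; B/C; D; E/G] holding=F
     unstack(G, E) → towers=[A; B/C/F; D; E] holding=G  ← match
         pickup(D) → towers=[A; B/C/F; E/G] holding=D
         pickup(A) → towers=[B/C/F; D; E/G] holding=A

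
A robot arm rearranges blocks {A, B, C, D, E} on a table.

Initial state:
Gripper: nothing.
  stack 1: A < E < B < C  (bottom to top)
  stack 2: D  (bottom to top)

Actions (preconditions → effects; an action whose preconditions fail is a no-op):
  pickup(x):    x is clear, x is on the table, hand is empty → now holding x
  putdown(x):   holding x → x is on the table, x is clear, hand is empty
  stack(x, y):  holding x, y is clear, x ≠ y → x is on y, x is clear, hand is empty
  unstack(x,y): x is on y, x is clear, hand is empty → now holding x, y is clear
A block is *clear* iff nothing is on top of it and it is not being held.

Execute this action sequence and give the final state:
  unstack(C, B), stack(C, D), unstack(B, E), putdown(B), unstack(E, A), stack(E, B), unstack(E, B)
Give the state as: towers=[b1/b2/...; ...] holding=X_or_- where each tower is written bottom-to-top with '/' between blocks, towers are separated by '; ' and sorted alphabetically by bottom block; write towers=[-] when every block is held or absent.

step 1 (unstack(C, B)): towers=[A/E/B; D] holding=C
step 2 (stack(C, D)): towers=[A/E/B; D/C] holding=-
step 3 (unstack(B, E)): towers=[A/E; D/C] holding=B
step 4 (putdown(B)): towers=[A/E; B; D/C] holding=-
step 5 (unstack(E, A)): towers=[A; B; D/C] holding=E
step 6 (stack(E, B)): towers=[A; B/E; D/C] holding=-
step 7 (unstack(E, B)): towers=[A; B; D/C] holding=E

towers=[A; B; D/C] holding=E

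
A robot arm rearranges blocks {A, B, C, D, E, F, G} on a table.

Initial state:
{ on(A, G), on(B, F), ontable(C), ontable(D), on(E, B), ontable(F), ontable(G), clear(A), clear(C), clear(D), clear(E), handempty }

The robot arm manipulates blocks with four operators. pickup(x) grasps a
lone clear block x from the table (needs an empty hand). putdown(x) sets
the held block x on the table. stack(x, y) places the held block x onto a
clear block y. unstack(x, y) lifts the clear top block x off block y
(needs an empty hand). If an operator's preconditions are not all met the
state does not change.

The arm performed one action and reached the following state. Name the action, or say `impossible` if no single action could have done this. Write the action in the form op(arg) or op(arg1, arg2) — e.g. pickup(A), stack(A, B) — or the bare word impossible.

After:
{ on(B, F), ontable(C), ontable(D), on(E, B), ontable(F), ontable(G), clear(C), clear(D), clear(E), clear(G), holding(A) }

unstack(A, G)

target: towers=[C; D; F/B/E; G] holding=A
         pickup(D) → towers=[C; F/B/E; G/A] holding=D
     unstack(A, G) → towers=[C; D; F/B/E; G] holding=A  ← match
     unstack(E, B) → towers=[C; D; F/B; G/A] holding=E
         pickup(C) → towers=[D; F/B/E; G/A] holding=C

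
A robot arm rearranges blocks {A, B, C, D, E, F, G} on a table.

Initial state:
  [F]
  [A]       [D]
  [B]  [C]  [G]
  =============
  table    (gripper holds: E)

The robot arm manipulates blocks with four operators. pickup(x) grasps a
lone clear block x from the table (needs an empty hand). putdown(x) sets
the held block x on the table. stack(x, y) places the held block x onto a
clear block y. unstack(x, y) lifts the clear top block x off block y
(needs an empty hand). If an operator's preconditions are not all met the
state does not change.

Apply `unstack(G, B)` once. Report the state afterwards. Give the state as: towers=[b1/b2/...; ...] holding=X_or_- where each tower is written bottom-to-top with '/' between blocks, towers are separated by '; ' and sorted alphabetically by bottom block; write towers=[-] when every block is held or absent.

towers=[B/A/F; C; G/D] holding=E

before: towers=[B/A/F; C; G/D] holding=E
pre[unstack(G, B)]: on(G,B) ✗, clear(G) ✗, handempty ✗
on(G,B), clear(G), handempty unmet → unstack(G, B) is a no-op
after:  towers=[B/A/F; C; G/D] holding=E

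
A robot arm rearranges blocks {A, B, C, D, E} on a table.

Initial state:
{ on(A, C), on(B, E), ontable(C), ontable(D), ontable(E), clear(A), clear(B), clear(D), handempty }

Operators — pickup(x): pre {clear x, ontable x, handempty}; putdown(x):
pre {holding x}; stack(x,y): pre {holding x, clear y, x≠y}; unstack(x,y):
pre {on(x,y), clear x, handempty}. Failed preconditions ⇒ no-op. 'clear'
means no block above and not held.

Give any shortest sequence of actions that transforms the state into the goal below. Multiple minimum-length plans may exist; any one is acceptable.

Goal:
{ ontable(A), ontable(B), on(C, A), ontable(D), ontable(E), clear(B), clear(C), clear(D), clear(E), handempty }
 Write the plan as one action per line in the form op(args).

unstack(B, E)
putdown(B)
unstack(A, C)
putdown(A)
pickup(C)
stack(C, A)

step 1 (unstack(B, E)): towers=[C/A; D; E] holding=B
step 2 (putdown(B)): towers=[B; C/A; D; E] holding=-
step 3 (unstack(A, C)): towers=[B; C; D; E] holding=A
step 4 (putdown(A)): towers=[A; B; C; D; E] holding=-
step 5 (pickup(C)): towers=[A; B; D; E] holding=C
step 6 (stack(C, A)): towers=[A/C; B; D; E] holding=-
goal check: towers=[A/C; B; D; E] holding=- — reached (length 6, optimal by BFS)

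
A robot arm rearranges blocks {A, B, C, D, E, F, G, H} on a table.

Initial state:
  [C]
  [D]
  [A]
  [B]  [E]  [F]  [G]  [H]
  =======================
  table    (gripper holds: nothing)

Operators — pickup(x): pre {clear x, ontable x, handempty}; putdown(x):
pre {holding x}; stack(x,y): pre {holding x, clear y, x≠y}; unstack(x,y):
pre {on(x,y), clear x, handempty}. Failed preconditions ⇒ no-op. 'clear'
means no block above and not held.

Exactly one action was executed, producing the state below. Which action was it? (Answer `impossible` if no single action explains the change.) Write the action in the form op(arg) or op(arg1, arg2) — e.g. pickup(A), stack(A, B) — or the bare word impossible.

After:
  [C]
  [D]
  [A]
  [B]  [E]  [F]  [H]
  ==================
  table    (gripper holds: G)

target: towers=[B/A/D/C; E; F; H] holding=G
         pickup(G) → towers=[B/A/D/C; E; F; H] holding=G  ← match
         pickup(E) → towers=[B/A/D/C; F; G; H] holding=E
         pickup(H) → towers=[B/A/D/C; E; F; G] holding=H
         pickup(F) → towers=[B/A/D/C; E; G; H] holding=F
     unstack(C, D) → towers=[B/A/D; E; F; G; H] holding=C

pickup(G)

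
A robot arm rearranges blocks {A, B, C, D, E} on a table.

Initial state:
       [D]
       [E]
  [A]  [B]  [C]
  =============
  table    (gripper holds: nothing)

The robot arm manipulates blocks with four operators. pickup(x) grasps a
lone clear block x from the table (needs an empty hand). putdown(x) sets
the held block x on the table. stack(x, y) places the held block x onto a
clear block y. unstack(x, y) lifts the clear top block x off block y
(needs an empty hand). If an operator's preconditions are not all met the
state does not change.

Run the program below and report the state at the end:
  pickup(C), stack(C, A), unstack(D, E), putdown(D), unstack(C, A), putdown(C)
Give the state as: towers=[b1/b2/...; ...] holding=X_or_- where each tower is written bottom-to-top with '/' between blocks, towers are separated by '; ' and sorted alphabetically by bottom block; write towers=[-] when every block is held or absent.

towers=[A; B/E; C; D] holding=-

step 1 (pickup(C)): towers=[A; B/E/D] holding=C
step 2 (stack(C, A)): towers=[A/C; B/E/D] holding=-
step 3 (unstack(D, E)): towers=[A/C; B/E] holding=D
step 4 (putdown(D)): towers=[A/C; B/E; D] holding=-
step 5 (unstack(C, A)): towers=[A; B/E; D] holding=C
step 6 (putdown(C)): towers=[A; B/E; C; D] holding=-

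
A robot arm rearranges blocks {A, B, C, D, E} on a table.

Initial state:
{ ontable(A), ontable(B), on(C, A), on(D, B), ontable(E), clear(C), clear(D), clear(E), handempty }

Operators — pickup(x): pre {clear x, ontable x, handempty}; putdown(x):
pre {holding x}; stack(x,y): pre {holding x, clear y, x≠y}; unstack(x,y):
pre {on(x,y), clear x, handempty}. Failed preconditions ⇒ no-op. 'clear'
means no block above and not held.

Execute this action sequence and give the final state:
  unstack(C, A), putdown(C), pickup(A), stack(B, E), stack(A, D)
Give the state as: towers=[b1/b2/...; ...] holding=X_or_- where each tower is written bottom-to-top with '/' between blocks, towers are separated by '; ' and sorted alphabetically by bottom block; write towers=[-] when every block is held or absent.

step 1 (unstack(C, A)): towers=[A; B/D; E] holding=C
step 2 (putdown(C)): towers=[A; B/D; C; E] holding=-
step 3 (pickup(A)): towers=[B/D; C; E] holding=A
step 4 (stack(B, E)) [no-op]: towers=[B/D; C; E] holding=A
step 5 (stack(A, D)): towers=[B/D/A; C; E] holding=-

towers=[B/D/A; C; E] holding=-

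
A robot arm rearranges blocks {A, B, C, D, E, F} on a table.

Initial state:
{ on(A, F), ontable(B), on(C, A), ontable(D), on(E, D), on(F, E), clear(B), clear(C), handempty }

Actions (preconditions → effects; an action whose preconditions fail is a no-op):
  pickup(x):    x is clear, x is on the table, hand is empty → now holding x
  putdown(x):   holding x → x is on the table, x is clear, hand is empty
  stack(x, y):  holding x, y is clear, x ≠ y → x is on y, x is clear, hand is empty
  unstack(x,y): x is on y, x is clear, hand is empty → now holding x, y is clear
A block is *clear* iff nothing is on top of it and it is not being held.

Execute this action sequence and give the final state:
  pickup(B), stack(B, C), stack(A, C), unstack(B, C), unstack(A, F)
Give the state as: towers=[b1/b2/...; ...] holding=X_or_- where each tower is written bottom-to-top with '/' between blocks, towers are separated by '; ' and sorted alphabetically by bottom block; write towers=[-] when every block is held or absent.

step 1 (pickup(B)): towers=[D/E/F/A/C] holding=B
step 2 (stack(B, C)): towers=[D/E/F/A/C/B] holding=-
step 3 (stack(A, C)) [no-op]: towers=[D/E/F/A/C/B] holding=-
step 4 (unstack(B, C)): towers=[D/E/F/A/C] holding=B
step 5 (unstack(A, F)) [no-op]: towers=[D/E/F/A/C] holding=B

towers=[D/E/F/A/C] holding=B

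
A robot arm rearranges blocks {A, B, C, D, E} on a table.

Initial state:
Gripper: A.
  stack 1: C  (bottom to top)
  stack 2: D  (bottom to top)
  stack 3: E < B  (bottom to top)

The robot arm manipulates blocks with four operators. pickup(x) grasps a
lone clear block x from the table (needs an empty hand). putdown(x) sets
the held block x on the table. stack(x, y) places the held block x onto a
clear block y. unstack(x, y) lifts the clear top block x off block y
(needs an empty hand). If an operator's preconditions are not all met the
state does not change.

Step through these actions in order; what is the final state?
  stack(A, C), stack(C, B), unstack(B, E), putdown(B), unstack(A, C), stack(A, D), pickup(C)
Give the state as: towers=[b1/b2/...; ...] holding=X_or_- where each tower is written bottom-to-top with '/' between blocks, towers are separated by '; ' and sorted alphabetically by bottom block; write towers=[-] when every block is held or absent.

towers=[B; D/A; E] holding=C

step 1 (stack(A, C)): towers=[C/A; D; E/B] holding=-
step 2 (stack(C, B)) [no-op]: towers=[C/A; D; E/B] holding=-
step 3 (unstack(B, E)): towers=[C/A; D; E] holding=B
step 4 (putdown(B)): towers=[B; C/A; D; E] holding=-
step 5 (unstack(A, C)): towers=[B; C; D; E] holding=A
step 6 (stack(A, D)): towers=[B; C; D/A; E] holding=-
step 7 (pickup(C)): towers=[B; D/A; E] holding=C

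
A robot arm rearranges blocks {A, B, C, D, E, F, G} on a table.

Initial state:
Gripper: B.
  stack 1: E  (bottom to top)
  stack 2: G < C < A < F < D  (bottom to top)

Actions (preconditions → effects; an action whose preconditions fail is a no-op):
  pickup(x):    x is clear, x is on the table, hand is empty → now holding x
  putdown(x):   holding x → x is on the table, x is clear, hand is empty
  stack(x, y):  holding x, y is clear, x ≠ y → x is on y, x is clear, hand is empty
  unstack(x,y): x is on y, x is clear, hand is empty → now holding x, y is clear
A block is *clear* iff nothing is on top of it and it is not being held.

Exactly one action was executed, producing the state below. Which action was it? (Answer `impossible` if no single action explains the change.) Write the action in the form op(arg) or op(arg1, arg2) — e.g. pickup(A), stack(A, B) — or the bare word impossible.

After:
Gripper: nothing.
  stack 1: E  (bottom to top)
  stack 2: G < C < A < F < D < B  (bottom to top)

stack(B, D)

target: towers=[E; G/C/A/F/D/B] holding=-
        putdown(B) → towers=[B; E; G/C/A/F/D] holding=-
       stack(B, D) → towers=[E; G/C/A/F/D/B] holding=-  ← match
       stack(B, E) → towers=[E/B; G/C/A/F/D] holding=-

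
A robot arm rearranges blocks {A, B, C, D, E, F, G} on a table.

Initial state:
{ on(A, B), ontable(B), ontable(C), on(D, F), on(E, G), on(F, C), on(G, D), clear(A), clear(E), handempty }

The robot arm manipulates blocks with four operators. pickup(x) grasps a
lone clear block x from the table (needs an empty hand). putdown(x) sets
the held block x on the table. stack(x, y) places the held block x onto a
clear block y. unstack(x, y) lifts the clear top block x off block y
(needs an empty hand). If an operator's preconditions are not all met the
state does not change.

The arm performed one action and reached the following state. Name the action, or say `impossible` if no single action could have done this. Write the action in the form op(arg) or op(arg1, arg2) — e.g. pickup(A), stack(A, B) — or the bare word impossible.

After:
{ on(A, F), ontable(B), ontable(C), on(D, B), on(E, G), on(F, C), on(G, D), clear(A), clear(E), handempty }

target: towers=[B/D/G/E; C/F/A] holding=-
     unstack(A, B) → towers=[B; C/F/D/G/E] holding=A
     unstack(E, G) → towers=[B/A; C/F/D/G] holding=E
none of the 2 applicable actions match → impossible

impossible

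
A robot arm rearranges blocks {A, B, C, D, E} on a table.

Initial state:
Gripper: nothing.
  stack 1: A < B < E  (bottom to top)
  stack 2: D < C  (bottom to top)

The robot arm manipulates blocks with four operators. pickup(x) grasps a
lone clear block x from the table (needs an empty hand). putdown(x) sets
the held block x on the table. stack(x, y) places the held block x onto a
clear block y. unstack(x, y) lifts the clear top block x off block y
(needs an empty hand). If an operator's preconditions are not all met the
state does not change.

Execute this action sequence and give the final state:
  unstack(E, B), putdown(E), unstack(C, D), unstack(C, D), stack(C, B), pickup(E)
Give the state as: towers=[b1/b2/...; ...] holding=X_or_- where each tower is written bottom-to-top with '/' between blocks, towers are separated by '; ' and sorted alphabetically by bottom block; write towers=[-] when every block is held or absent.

step 1 (unstack(E, B)): towers=[A/B; D/C] holding=E
step 2 (putdown(E)): towers=[A/B; D/C; E] holding=-
step 3 (unstack(C, D)): towers=[A/B; D; E] holding=C
step 4 (unstack(C, D)) [no-op]: towers=[A/B; D; E] holding=C
step 5 (stack(C, B)): towers=[A/B/C; D; E] holding=-
step 6 (pickup(E)): towers=[A/B/C; D] holding=E

towers=[A/B/C; D] holding=E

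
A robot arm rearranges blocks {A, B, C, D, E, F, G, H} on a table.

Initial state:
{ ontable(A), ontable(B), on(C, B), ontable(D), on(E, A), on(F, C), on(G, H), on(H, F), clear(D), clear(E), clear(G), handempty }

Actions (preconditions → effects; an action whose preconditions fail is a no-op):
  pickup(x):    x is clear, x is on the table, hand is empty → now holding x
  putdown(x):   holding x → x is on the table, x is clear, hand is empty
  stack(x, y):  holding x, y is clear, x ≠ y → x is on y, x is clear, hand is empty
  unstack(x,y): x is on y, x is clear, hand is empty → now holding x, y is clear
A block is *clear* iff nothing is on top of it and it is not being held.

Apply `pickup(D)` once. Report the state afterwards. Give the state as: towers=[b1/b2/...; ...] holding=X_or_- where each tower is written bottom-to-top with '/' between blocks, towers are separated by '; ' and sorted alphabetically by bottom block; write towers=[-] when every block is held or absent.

before: towers=[A/E; B/C/F/H/G; D] holding=-
pre[pickup(D)]: clear(D) yes, ontable(D) yes, handempty yes
all met → apply pickup(D)
after:  towers=[A/E; B/C/F/H/G] holding=D

towers=[A/E; B/C/F/H/G] holding=D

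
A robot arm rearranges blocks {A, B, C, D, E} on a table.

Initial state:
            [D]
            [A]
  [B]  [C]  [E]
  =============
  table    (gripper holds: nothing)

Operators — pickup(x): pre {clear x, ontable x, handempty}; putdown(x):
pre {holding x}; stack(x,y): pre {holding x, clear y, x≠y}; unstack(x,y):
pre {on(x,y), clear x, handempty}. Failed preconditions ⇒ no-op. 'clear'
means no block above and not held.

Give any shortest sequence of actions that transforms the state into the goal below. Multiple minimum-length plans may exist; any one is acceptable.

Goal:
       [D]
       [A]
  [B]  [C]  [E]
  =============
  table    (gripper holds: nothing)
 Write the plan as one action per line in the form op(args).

unstack(D, A)
putdown(D)
unstack(A, E)
stack(A, C)
pickup(D)
stack(D, A)

step 1 (unstack(D, A)): towers=[B; C; E/A] holding=D
step 2 (putdown(D)): towers=[B; C; D; E/A] holding=-
step 3 (unstack(A, E)): towers=[B; C; D; E] holding=A
step 4 (stack(A, C)): towers=[B; C/A; D; E] holding=-
step 5 (pickup(D)): towers=[B; C/A; E] holding=D
step 6 (stack(D, A)): towers=[B; C/A/D; E] holding=-
goal check: towers=[B; C/A/D; E] holding=- — reached (length 6, optimal by BFS)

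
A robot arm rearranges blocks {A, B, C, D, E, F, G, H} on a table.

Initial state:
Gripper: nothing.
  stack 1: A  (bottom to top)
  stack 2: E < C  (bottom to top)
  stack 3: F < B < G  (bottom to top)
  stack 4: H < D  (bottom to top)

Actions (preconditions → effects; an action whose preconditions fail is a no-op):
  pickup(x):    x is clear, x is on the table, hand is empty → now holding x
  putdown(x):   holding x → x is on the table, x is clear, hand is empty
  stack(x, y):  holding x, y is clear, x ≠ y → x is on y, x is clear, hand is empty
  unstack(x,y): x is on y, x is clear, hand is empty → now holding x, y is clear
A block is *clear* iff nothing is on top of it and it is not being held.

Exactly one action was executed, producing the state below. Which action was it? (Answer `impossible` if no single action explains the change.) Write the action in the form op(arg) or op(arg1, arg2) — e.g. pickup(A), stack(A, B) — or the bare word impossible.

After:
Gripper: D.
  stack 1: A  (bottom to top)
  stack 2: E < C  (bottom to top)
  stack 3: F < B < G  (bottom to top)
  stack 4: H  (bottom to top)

target: towers=[A; E/C; F/B/G; H] holding=D
     unstack(G, B) → towers=[A; E/C; F/B; H/D] holding=G
         pickup(A) → towers=[E/C; F/B/G; H/D] holding=A
     unstack(D, H) → towers=[A; E/C; F/B/G; H] holding=D  ← match
     unstack(C, E) → towers=[A; E; F/B/G; H/D] holding=C

unstack(D, H)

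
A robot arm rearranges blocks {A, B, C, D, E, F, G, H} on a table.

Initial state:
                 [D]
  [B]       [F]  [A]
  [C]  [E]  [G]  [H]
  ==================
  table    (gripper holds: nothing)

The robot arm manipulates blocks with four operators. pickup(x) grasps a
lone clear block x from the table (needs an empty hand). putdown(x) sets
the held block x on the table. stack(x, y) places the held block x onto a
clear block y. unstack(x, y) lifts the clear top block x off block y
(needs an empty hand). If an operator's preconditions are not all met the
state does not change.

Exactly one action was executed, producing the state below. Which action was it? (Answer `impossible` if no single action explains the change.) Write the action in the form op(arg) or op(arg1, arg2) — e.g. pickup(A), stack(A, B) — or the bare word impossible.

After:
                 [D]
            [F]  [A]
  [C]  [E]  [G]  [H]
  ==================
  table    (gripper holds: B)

unstack(B, C)

target: towers=[C; E; G/F; H/A/D] holding=B
         pickup(E) → towers=[C/B; G/F; H/A/D] holding=E
     unstack(B, C) → towers=[C; E; G/F; H/A/D] holding=B  ← match
     unstack(F, G) → towers=[C/B; E; G; H/A/D] holding=F
     unstack(D, A) → towers=[C/B; E; G/F; H/A] holding=D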